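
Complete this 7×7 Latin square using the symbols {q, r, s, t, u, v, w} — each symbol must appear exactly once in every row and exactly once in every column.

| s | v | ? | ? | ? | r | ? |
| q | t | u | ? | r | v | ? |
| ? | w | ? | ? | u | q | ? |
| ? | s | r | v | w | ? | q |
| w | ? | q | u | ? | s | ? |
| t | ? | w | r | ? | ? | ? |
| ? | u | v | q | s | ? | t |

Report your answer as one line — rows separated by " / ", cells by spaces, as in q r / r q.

row 1 has {r,s,v}; column 3 has {q,r,u,v,w} — only t is left for (r1,c3).
row 1 has {r,s,t,v}; column 4 has {q,r,u,v} — only w is left for (r1,c4).
row 1 has {r,s,t,v,w}; column 5 has {r,s,u,w} — only q is left for (r1,c5).
row 1 has {q,r,s,t,v,w}; column 7 has {q,t} — only u is left for (r1,c7).
row 2 has {q,r,t,u,v}; column 4 has {q,r,u,v,w} — only s is left for (r2,c4).
row 2 has {q,r,s,t,u,v}; column 7 has {q,t,u} — only w is left for (r2,c7).
row 3 has {q,u,w}; column 3 has {q,r,t,u,v,w} — only s is left for (r3,c3).
row 3 has {q,s,u,w}; column 4 has {q,r,s,u,v,w} — only t is left for (r3,c4).
row 4 has {q,r,s,v,w}; column 1 has {q,s,t,w} — only u is left for (r4,c1).
row 4 has {q,r,s,u,v,w}; column 6 has {q,r,s,v} — only t is left for (r4,c6).
row 5 has {q,s,u,w}; column 2 has {s,t,u,v,w} — only r is left for (r5,c2).
row 5 has {q,r,s,u,w}; column 7 has {q,t,u,w} — only v is left for (r5,c7).
row 6 has {r,t,w}; column 2 has {r,s,t,u,v,w} — only q is left for (r6,c2).
row 6 has {q,r,t,w}; column 5 has {q,r,s,u,w} — only v is left for (r6,c5).
row 6 has {q,r,t,v,w}; column 6 has {q,r,s,t,v} — only u is left for (r6,c6).
row 6 has {q,r,t,u,v,w}; column 7 has {q,t,u,v,w} — only s is left for (r6,c7).
row 7 has {q,s,t,u,v}; column 1 has {q,s,t,u,w} — only r is left for (r7,c1).
row 7 has {q,r,s,t,u,v}; column 6 has {q,r,s,t,u,v} — only w is left for (r7,c6).
row 3 has {q,s,t,u,w}; column 1 has {q,r,s,t,u,w} — only v is left for (r3,c1).
row 3 has {q,s,t,u,v,w}; column 7 has {q,s,t,u,v,w} — only r is left for (r3,c7).
row 5 has {q,r,s,u,v,w}; column 5 has {q,r,s,u,v,w} — only t is left for (r5,c5).

s v t w q r u / q t u s r v w / v w s t u q r / u s r v w t q / w r q u t s v / t q w r v u s / r u v q s w t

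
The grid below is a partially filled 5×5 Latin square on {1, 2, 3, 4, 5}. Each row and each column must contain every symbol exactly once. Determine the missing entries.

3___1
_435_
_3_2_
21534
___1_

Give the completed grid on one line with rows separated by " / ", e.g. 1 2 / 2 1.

Cell (r1,c4): row 1 has {1,3}; column 4 has {1,2,3,5} → 4.
Cell (r2,c1): row 2 has {3,4,5}; column 1 has {2,3} → 1.
Cell (r2,c5): row 2 has {1,3,4,5}; column 5 has {1,4} → 2.
Cell (r3,c5): row 3 has {2,3}; column 5 has {1,2,4} → 5.
Cell (r5,c5): row 5 has {1}; column 5 has {1,2,4,5} → 3.
Cell (r1,c3): row 1 has {1,3,4}; column 3 has {3,5} → 2.
Cell (r3,c1): row 3 has {2,3,5}; column 1 has {1,2,3} → 4.
Cell (r3,c3): row 3 has {2,3,4,5}; column 3 has {2,3,5} → 1.
Cell (r5,c1): row 5 has {1,3}; column 1 has {1,2,3,4} → 5.
Cell (r5,c2): row 5 has {1,3,5}; column 2 has {1,3,4} → 2.
Cell (r5,c3): row 5 has {1,2,3,5}; column 3 has {1,2,3,5} → 4.
Cell (r1,c2): row 1 has {1,2,3,4}; column 2 has {1,2,3,4} → 5.

3 5 2 4 1 / 1 4 3 5 2 / 4 3 1 2 5 / 2 1 5 3 4 / 5 2 4 1 3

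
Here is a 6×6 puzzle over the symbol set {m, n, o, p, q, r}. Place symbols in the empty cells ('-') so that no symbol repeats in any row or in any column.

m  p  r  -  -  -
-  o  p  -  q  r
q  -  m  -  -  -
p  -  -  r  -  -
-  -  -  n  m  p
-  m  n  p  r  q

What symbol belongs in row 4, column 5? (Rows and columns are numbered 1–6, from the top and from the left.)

(r2,c1): row 2 has {o,p,q,r}; column 1 has {m,p,q}, so it must be n.
(r2,c4): row 2 has {n,o,p,q,r}; column 4 has {n,p,r}, so it must be m.
(r3,c4): row 3 has {m,q}; column 4 has {m,n,p,r}, so it must be o.
(r3,c6): row 3 has {m,o,q}; column 6 has {p,q,r}, so it must be n.
(r6,c1): row 6 has {m,n,p,q,r}; column 1 has {m,n,p,q}, so it must be o.
(r1,c4): row 1 has {m,p,r}; column 4 has {m,n,o,p,r}, so it must be q.
(r1,c6): row 1 has {m,p,q,r}; column 6 has {n,p,q,r}, so it must be o.
(r3,c2): row 3 has {m,n,o,q}; column 2 has {m,o,p}, so it must be r.
(r3,c5): row 3 has {m,n,o,q,r}; column 5 has {m,q,r}, so it must be p.
(r4,c6): row 4 has {p,r}; column 6 has {n,o,p,q,r}, so it must be m.
(r5,c1): row 5 has {m,n,p}; column 1 has {m,n,o,p,q}, so it must be r.
(r5,c2): row 5 has {m,n,p,r}; column 2 has {m,o,p,r}, so it must be q.
(r5,c3): row 5 has {m,n,p,q,r}; column 3 has {m,n,p,r}, so it must be o.
(r1,c5): row 1 has {m,o,p,q,r}; column 5 has {m,p,q,r}, so it must be n.
(r4,c2): row 4 has {m,p,r}; column 2 has {m,o,p,q,r}, so it must be n.
(r4,c3): row 4 has {m,n,p,r}; column 3 has {m,n,o,p,r}, so it must be q.
(r4,c5): row 4 has {m,n,p,q,r}; column 5 has {m,n,p,q,r}, so it must be o.

o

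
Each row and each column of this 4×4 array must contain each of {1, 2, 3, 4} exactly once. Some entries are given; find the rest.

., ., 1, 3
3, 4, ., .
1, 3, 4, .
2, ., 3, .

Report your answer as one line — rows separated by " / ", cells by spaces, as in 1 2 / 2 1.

(r1,c1): row 1 has {1,3}; column 1 has {1,2,3}, so it must be 4.
(r1,c2): row 1 has {1,3,4}; column 2 has {3,4}, so it must be 2.
(r2,c3): row 2 has {3,4}; column 3 has {1,3,4}, so it must be 2.
(r2,c4): row 2 has {2,3,4}; column 4 has {3}, so it must be 1.
(r3,c4): row 3 has {1,3,4}; column 4 has {1,3}, so it must be 2.
(r4,c2): row 4 has {2,3}; column 2 has {2,3,4}, so it must be 1.
(r4,c4): row 4 has {1,2,3}; column 4 has {1,2,3}, so it must be 4.

4 2 1 3 / 3 4 2 1 / 1 3 4 2 / 2 1 3 4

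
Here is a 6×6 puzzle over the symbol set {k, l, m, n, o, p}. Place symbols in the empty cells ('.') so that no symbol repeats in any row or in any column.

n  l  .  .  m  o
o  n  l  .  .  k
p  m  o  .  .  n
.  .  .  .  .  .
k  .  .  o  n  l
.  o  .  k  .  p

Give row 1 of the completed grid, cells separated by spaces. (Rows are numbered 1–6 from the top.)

n l k p m o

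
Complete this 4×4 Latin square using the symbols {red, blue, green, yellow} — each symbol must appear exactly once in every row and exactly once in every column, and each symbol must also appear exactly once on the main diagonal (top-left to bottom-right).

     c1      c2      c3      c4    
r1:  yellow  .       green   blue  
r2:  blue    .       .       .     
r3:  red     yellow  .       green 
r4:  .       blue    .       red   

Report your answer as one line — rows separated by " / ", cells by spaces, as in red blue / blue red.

row 1 has {blue,green,yellow}; column 2 has {blue,yellow} — only red is left for (r1,c2).
row 2 has {blue}; column 2 has {red,blue,yellow}; the diagonal has {red,yellow} — only green is left for (r2,c2).
row 2 has {blue,green}; column 4 has {red,blue,green} — only yellow is left for (r2,c4).
row 3 has {red,green,yellow}; column 3 has {green}; the diagonal has {red,green,yellow} — only blue is left for (r3,c3).
row 4 has {red,blue}; column 1 has {red,blue,yellow} — only green is left for (r4,c1).
row 4 has {red,blue,green}; column 3 has {blue,green} — only yellow is left for (r4,c3).
row 2 has {blue,green,yellow}; column 3 has {blue,green,yellow} — only red is left for (r2,c3).

yellow red green blue / blue green red yellow / red yellow blue green / green blue yellow red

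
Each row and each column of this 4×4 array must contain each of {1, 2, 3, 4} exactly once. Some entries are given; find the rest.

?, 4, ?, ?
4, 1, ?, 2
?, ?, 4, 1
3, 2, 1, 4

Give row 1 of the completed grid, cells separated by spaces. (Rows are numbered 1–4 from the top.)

1 4 2 3

At row 1, column 4: row 1 has {4}; column 4 has {1,2,4}; that leaves 3.
At row 2, column 3: row 2 has {1,2,4}; column 3 has {1,4}; that leaves 3.
At row 3, column 1: row 3 has {1,4}; column 1 has {3,4}; that leaves 2.
At row 3, column 2: row 3 has {1,2,4}; column 2 has {1,2,4}; that leaves 3.
At row 1, column 1: row 1 has {3,4}; column 1 has {2,3,4}; that leaves 1.
At row 1, column 3: row 1 has {1,3,4}; column 3 has {1,3,4}; that leaves 2.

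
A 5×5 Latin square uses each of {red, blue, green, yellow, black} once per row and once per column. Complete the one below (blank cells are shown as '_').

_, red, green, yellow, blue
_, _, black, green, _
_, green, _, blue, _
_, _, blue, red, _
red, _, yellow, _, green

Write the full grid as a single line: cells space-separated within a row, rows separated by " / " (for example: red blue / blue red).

black red green yellow blue / blue yellow black green red / yellow green red blue black / green black blue red yellow / red blue yellow black green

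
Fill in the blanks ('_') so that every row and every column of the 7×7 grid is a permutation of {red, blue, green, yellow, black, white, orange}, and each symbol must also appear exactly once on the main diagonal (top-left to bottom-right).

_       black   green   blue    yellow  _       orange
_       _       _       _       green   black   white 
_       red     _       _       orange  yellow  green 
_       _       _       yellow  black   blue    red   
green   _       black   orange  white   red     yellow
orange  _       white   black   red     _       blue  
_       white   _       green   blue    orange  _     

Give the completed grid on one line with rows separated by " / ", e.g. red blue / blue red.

red black green blue yellow white orange / blue orange yellow red green black white / black red blue white orange yellow green / white green orange yellow black blue red / green blue black orange white red yellow / orange yellow white black red green blue / yellow white red green blue orange black

(r1,c1) = red
(r1,c6) = white
(r2,c4) = red
(r3,c3) = blue
(r3,c4) = white
(r4,c1) = white
(r4,c3) = orange
(r5,c2) = blue
(r6,c6) = green
(r7,c7) = black
(r2,c2) = orange
(r2,c3) = yellow
(r3,c1) = black
(r4,c2) = green
(r6,c2) = yellow
(r7,c1) = yellow
(r7,c3) = red
(r2,c1) = blue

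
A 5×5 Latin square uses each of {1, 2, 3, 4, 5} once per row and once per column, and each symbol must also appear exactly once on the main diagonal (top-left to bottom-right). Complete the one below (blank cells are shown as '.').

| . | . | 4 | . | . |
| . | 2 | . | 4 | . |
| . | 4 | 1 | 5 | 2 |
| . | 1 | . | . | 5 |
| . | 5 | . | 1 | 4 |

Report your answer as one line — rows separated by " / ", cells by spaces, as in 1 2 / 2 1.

(r1,c2) = 3
(r1,c4) = 2
(r1,c5) = 1
(r2,c5) = 3
(r3,c1) = 3
(r4,c4) = 3
(r5,c1) = 2
(r5,c3) = 3
(r1,c1) = 5
(r2,c1) = 1
(r2,c3) = 5
(r4,c1) = 4
(r4,c3) = 2

5 3 4 2 1 / 1 2 5 4 3 / 3 4 1 5 2 / 4 1 2 3 5 / 2 5 3 1 4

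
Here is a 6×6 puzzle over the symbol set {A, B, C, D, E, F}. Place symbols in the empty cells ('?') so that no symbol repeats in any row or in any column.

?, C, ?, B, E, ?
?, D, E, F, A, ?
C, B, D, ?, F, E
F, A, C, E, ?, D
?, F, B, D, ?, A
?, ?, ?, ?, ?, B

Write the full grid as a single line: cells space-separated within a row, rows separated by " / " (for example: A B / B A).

row 1 has {B,C,E}; column 6 has {A,B,D,E} — only F is left for (r1,c6).
row 2 has {A,D,E,F}; column 1 has {C,F} — only B is left for (r2,c1).
row 2 has {A,B,D,E,F}; column 6 has {A,B,D,E,F} — only C is left for (r2,c6).
row 3 has {B,C,D,E,F}; column 4 has {B,D,E,F} — only A is left for (r3,c4).
row 4 has {A,C,D,E,F}; column 5 has {A,E,F} — only B is left for (r4,c5).
row 5 has {A,B,D,F}; column 1 has {B,C,F} — only E is left for (r5,c1).
row 5 has {A,B,D,E,F}; column 5 has {A,B,E,F} — only C is left for (r5,c5).
row 6 has {B}; column 2 has {A,B,C,D,F} — only E is left for (r6,c2).
row 6 has {B,E}; column 4 has {A,B,D,E,F} — only C is left for (r6,c4).
row 6 has {B,C,E}; column 5 has {A,B,C,E,F} — only D is left for (r6,c5).
row 1 has {B,C,E,F}; column 3 has {B,C,D,E} — only A is left for (r1,c3).
row 6 has {B,C,D,E}; column 1 has {B,C,E,F} — only A is left for (r6,c1).
row 6 has {A,B,C,D,E}; column 3 has {A,B,C,D,E} — only F is left for (r6,c3).
row 1 has {A,B,C,E,F}; column 1 has {A,B,C,E,F} — only D is left for (r1,c1).

D C A B E F / B D E F A C / C B D A F E / F A C E B D / E F B D C A / A E F C D B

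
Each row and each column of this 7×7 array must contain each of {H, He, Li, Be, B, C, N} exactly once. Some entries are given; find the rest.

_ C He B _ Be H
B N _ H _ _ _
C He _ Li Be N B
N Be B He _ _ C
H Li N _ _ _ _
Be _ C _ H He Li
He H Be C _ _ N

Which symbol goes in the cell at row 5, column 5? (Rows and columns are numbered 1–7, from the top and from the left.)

At row 1, column 1: row 1 has {H,He,Be,B,C}; column 1 has {H,He,Be,B,C,N}; that leaves Li.
At row 1, column 5: row 1 has {H,He,Li,Be,B,C}; column 5 has {H,Be}; that leaves N.
At row 2, column 3: row 2 has {H,B,N}; column 3 has {He,Be,B,C,N}; that leaves Li.
At row 2, column 6: row 2 has {H,Li,B,N}; column 6 has {He,Be,N}; that leaves C.
At row 3, column 3: row 3 has {He,Li,Be,B,C,N}; column 3 has {He,Li,Be,B,C,N}; that leaves H.
At row 4, column 5: row 4 has {He,Be,B,C,N}; column 5 has {H,Be,N}; that leaves Li.
At row 4, column 6: row 4 has {He,Li,Be,B,C,N}; column 6 has {He,Be,C,N}; that leaves H.
At row 5, column 4: row 5 has {H,Li,N}; column 4 has {H,He,Li,B,C}; that leaves Be.
At row 5, column 6: row 5 has {H,Li,Be,N}; column 6 has {H,He,Be,C,N}; that leaves B.
At row 5, column 7: row 5 has {H,Li,Be,B,N}; column 7 has {H,Li,B,C,N}; that leaves He.
At row 6, column 2: row 6 has {H,He,Li,Be,C}; column 2 has {H,He,Li,Be,C,N}; that leaves B.
At row 6, column 4: row 6 has {H,He,Li,Be,B,C}; column 4 has {H,He,Li,Be,B,C}; that leaves N.
At row 7, column 5: row 7 has {H,He,Be,C,N}; column 5 has {H,Li,Be,N}; that leaves B.
At row 7, column 6: row 7 has {H,He,Be,B,C,N}; column 6 has {H,He,Be,B,C,N}; that leaves Li.
At row 2, column 5: row 2 has {H,Li,B,C,N}; column 5 has {H,Li,Be,B,N}; that leaves He.
At row 2, column 7: row 2 has {H,He,Li,B,C,N}; column 7 has {H,He,Li,B,C,N}; that leaves Be.
At row 5, column 5: row 5 has {H,He,Li,Be,B,N}; column 5 has {H,He,Li,Be,B,N}; that leaves C.

C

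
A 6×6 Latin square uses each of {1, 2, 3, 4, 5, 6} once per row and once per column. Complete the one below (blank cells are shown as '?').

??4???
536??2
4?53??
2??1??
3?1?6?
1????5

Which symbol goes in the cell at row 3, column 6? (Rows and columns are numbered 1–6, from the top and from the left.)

1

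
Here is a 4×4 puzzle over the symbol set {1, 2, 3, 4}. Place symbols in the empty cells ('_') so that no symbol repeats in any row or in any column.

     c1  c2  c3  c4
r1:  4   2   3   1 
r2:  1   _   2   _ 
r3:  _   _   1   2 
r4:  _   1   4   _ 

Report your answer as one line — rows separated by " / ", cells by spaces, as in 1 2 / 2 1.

4 2 3 1 / 1 3 2 4 / 3 4 1 2 / 2 1 4 3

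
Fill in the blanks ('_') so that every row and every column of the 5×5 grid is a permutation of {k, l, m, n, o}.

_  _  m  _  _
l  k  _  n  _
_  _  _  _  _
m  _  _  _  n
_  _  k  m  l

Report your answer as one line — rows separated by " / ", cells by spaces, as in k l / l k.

At row 2, column 3: row 2 has {k,l,n}; column 3 has {k,m}; that leaves o.
At row 2, column 5: row 2 has {k,l,n,o}; column 5 has {l,n}; that leaves m.
At row 4, column 3: row 4 has {m,n}; column 3 has {k,m,o}; that leaves l.
At row 3, column 3: row 3 is empty so far; column 3 has {k,l,m,o}; that leaves n.
At row 4, column 2: row 4 has {l,m,n}; column 2 has {k}; that leaves o.
At row 4, column 4: row 4 has {l,m,n,o}; column 4 has {m,n}; that leaves k.
At row 5, column 2: row 5 has {k,l,m}; column 2 has {k,o}; that leaves n.
At row 1, column 2: row 1 has {m}; column 2 has {k,n,o}; that leaves l.
At row 1, column 4: row 1 has {l,m}; column 4 has {k,m,n}; that leaves o.
At row 1, column 5: row 1 has {l,m,o}; column 5 has {l,m,n}; that leaves k.
At row 3, column 2: row 3 has {n}; column 2 has {k,l,n,o}; that leaves m.
At row 3, column 4: row 3 has {m,n}; column 4 has {k,m,n,o}; that leaves l.
At row 3, column 5: row 3 has {l,m,n}; column 5 has {k,l,m,n}; that leaves o.
At row 5, column 1: row 5 has {k,l,m,n}; column 1 has {l,m}; that leaves o.
At row 1, column 1: row 1 has {k,l,m,o}; column 1 has {l,m,o}; that leaves n.
At row 3, column 1: row 3 has {l,m,n,o}; column 1 has {l,m,n,o}; that leaves k.

n l m o k / l k o n m / k m n l o / m o l k n / o n k m l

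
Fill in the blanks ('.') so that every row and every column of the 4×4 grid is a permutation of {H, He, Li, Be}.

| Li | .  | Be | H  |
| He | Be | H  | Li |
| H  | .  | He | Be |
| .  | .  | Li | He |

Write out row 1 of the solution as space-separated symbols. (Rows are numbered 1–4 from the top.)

Li He Be H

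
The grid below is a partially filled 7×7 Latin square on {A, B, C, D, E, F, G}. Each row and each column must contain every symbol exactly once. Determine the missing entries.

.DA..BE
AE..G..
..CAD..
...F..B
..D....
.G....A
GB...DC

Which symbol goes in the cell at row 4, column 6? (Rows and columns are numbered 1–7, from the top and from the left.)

(r3,c2) = F
(r3,c7) = G
(r5,c7) = F
(r7,c4) = E
(r2,c7) = D
(r3,c6) = E
(r7,c3) = F
(r7,c5) = A
(r2,c3) = B
(r2,c4) = C
(r2,c6) = F
(r3,c1) = B
(r6,c3) = E
(r6,c6) = C
(r1,c4) = G
(r4,c3) = G
(r4,c6) = A

A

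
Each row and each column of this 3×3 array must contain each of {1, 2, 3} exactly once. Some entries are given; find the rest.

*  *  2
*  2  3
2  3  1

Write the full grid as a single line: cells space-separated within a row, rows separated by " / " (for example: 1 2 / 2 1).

3 1 2 / 1 2 3 / 2 3 1

Cell (r1,c2): row 1 has {2}; column 2 has {2,3} → 1.
Cell (r2,c1): row 2 has {2,3}; column 1 has {2} → 1.
Cell (r1,c1): row 1 has {1,2}; column 1 has {1,2} → 3.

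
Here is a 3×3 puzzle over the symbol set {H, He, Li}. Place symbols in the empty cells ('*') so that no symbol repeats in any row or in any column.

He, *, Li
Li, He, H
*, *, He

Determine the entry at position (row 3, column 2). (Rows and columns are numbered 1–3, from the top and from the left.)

Li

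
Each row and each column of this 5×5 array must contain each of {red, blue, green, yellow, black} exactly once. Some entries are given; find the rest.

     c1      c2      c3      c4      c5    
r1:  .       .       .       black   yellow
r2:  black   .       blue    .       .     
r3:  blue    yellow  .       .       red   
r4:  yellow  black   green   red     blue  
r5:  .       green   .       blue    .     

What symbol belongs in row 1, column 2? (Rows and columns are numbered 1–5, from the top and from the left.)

blue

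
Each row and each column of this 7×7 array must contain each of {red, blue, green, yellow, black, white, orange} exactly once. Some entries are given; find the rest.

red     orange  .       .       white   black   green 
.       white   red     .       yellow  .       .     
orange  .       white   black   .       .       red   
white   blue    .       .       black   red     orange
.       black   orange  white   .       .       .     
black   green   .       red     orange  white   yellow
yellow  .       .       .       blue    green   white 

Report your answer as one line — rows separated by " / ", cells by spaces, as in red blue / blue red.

red orange yellow blue white black green / blue white red green yellow orange black / orange yellow white black green blue red / white blue green yellow black red orange / green black orange white red yellow blue / black green blue red orange white yellow / yellow red black orange blue green white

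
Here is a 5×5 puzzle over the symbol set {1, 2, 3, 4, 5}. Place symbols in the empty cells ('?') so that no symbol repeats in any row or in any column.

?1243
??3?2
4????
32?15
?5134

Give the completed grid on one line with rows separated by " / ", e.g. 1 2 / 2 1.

(r1,c1): row 1 has {1,2,3,4}; column 1 has {3,4}, so it must be 5.
(r2,c1): row 2 has {2,3}; column 1 has {3,4,5}, so it must be 1.
(r2,c2): row 2 has {1,2,3}; column 2 has {1,2,5}, so it must be 4.
(r2,c4): row 2 has {1,2,3,4}; column 4 has {1,3,4}, so it must be 5.
(r3,c2): row 3 has {4}; column 2 has {1,2,4,5}, so it must be 3.
(r3,c3): row 3 has {3,4}; column 3 has {1,2,3}, so it must be 5.
(r3,c4): row 3 has {3,4,5}; column 4 has {1,3,4,5}, so it must be 2.
(r3,c5): row 3 has {2,3,4,5}; column 5 has {2,3,4,5}, so it must be 1.
(r4,c3): row 4 has {1,2,3,5}; column 3 has {1,2,3,5}, so it must be 4.
(r5,c1): row 5 has {1,3,4,5}; column 1 has {1,3,4,5}, so it must be 2.

5 1 2 4 3 / 1 4 3 5 2 / 4 3 5 2 1 / 3 2 4 1 5 / 2 5 1 3 4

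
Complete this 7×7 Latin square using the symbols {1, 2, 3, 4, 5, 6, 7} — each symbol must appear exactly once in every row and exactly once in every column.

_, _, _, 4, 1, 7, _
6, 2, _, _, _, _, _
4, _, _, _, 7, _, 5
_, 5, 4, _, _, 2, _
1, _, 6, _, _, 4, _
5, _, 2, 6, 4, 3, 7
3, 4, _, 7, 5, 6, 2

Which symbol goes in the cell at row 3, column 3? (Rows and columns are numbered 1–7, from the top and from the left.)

3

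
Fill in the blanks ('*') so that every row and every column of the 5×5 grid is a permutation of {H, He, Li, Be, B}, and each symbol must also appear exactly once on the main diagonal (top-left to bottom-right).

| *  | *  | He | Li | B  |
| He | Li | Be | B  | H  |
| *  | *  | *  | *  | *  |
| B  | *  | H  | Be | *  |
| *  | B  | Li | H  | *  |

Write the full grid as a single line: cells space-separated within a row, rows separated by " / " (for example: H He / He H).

row 1 has {He,Li,B}; column 1 has {He,B}; the diagonal has {Li,Be} — only H is left for (r1,c1).
row 1 has {H,He,Li,B}; column 2 has {Li,B} — only Be is left for (r1,c2).
row 3 is empty so far; column 3 has {H,He,Li,Be}; the diagonal has {H,Li,Be} — only B is left for (r3,c3).
row 3 has {B}; column 4 has {H,Li,Be,B} — only He is left for (r3,c4).
row 4 has {H,Be,B}; column 2 has {Li,Be,B} — only He is left for (r4,c2).
row 4 has {H,He,Be,B}; column 5 has {H,B} — only Li is left for (r4,c5).
row 5 has {H,Li,B}; column 1 has {H,He,B} — only Be is left for (r5,c1).
row 5 has {H,Li,Be,B}; column 5 has {H,Li,B}; the diagonal has {H,Li,Be,B} — only He is left for (r5,c5).
row 3 has {He,B}; column 1 has {H,He,Be,B} — only Li is left for (r3,c1).
row 3 has {He,Li,B}; column 2 has {He,Li,Be,B} — only H is left for (r3,c2).
row 3 has {H,He,Li,B}; column 5 has {H,He,Li,B} — only Be is left for (r3,c5).

H Be He Li B / He Li Be B H / Li H B He Be / B He H Be Li / Be B Li H He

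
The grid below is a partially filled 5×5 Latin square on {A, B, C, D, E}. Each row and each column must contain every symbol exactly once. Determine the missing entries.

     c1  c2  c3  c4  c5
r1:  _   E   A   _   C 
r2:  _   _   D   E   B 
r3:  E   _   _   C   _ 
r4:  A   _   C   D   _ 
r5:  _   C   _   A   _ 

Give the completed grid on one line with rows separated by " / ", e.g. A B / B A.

D E A B C / C A D E B / E D B C A / A B C D E / B C E A D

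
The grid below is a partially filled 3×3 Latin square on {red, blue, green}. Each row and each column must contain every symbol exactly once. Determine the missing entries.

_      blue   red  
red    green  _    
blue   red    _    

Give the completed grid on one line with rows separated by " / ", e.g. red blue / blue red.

At row 1, column 1: row 1 has {red,blue}; column 1 has {red,blue}; that leaves green.
At row 2, column 3: row 2 has {red,green}; column 3 has {red}; that leaves blue.
At row 3, column 3: row 3 has {red,blue}; column 3 has {red,blue}; that leaves green.

green blue red / red green blue / blue red green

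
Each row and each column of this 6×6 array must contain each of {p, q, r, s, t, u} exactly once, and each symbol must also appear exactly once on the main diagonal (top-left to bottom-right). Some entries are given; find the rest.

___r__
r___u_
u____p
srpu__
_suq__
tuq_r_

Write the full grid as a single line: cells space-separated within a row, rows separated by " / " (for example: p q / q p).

q t s r p u / r p t s u q / u q r t s p / s r p u q t / p s u q t r / t u q p r s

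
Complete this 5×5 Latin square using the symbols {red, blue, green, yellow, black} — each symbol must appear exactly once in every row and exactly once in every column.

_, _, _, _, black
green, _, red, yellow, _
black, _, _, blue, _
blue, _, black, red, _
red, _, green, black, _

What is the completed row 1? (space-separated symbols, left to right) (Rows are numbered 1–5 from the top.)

yellow red blue green black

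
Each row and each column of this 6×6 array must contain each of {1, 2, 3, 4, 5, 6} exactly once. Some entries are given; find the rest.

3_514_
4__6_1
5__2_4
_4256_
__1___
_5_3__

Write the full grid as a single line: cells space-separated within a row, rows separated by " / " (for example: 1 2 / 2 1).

row 2 has {1,4,6}; column 3 has {1,2,5} — only 3 is left for (r2,c3).
row 3 has {2,4,5}; column 3 has {1,2,3,5} — only 6 is left for (r3,c3).
row 4 has {2,4,5,6}; column 1 has {3,4,5} — only 1 is left for (r4,c1).
row 4 has {1,2,4,5,6}; column 6 has {1,4} — only 3 is left for (r4,c6).
row 5 has {1}; column 4 has {1,2,3,5,6} — only 4 is left for (r5,c4).
row 6 has {3,5}; column 3 has {1,2,3,5,6} — only 4 is left for (r6,c3).
row 2 has {1,3,4,6}; column 2 has {4,5} — only 2 is left for (r2,c2).
row 2 has {1,2,3,4,6}; column 5 has {4,6} — only 5 is left for (r2,c5).
row 1 has {1,3,4,5}; column 2 has {2,4,5} — only 6 is left for (r1,c2).
row 1 has {1,3,4,5,6}; column 6 has {1,3,4} — only 2 is left for (r1,c6).
row 5 has {1,4}; column 2 has {2,4,5,6} — only 3 is left for (r5,c2).
row 5 has {1,3,4}; column 5 has {4,5,6} — only 2 is left for (r5,c5).
row 6 has {3,4,5}; column 5 has {2,4,5,6} — only 1 is left for (r6,c5).
row 6 has {1,3,4,5}; column 6 has {1,2,3,4} — only 6 is left for (r6,c6).
row 3 has {2,4,5,6}; column 2 has {2,3,4,5,6} — only 1 is left for (r3,c2).
row 3 has {1,2,4,5,6}; column 5 has {1,2,4,5,6} — only 3 is left for (r3,c5).
row 5 has {1,2,3,4}; column 1 has {1,3,4,5} — only 6 is left for (r5,c1).
row 5 has {1,2,3,4,6}; column 6 has {1,2,3,4,6} — only 5 is left for (r5,c6).
row 6 has {1,3,4,5,6}; column 1 has {1,3,4,5,6} — only 2 is left for (r6,c1).

3 6 5 1 4 2 / 4 2 3 6 5 1 / 5 1 6 2 3 4 / 1 4 2 5 6 3 / 6 3 1 4 2 5 / 2 5 4 3 1 6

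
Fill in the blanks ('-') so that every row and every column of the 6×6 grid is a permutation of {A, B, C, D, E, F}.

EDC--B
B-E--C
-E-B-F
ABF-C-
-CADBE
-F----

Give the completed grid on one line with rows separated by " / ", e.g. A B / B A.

row 2 has {B,C,E}; column 2 has {B,C,D,E,F} — only A is left for (r2,c2).
row 2 has {A,B,C,E}; column 4 has {B,D} — only F is left for (r2,c4).
row 2 has {A,B,C,E,F}; column 5 has {B,C} — only D is left for (r2,c5).
row 3 has {B,E,F}; column 3 has {A,C,E,F} — only D is left for (r3,c3).
row 3 has {B,D,E,F}; column 5 has {B,C,D} — only A is left for (r3,c5).
row 4 has {A,B,C,F}; column 4 has {B,D,F} — only E is left for (r4,c4).
row 4 has {A,B,C,E,F}; column 6 has {B,C,E,F} — only D is left for (r4,c6).
row 5 has {A,B,C,D,E}; column 1 has {A,B,E} — only F is left for (r5,c1).
row 6 has {F}; column 3 has {A,C,D,E,F} — only B is left for (r6,c3).
row 6 has {B,F}; column 5 has {A,B,C,D} — only E is left for (r6,c5).
row 6 has {B,E,F}; column 6 has {B,C,D,E,F} — only A is left for (r6,c6).
row 1 has {B,C,D,E}; column 4 has {B,D,E,F} — only A is left for (r1,c4).
row 1 has {A,B,C,D,E}; column 5 has {A,B,C,D,E} — only F is left for (r1,c5).
row 3 has {A,B,D,E,F}; column 1 has {A,B,E,F} — only C is left for (r3,c1).
row 6 has {A,B,E,F}; column 1 has {A,B,C,E,F} — only D is left for (r6,c1).
row 6 has {A,B,D,E,F}; column 4 has {A,B,D,E,F} — only C is left for (r6,c4).

E D C A F B / B A E F D C / C E D B A F / A B F E C D / F C A D B E / D F B C E A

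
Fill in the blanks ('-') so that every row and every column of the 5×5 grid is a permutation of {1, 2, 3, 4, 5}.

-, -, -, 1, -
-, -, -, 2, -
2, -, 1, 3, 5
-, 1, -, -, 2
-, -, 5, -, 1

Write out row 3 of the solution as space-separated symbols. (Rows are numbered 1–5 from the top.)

2 4 1 3 5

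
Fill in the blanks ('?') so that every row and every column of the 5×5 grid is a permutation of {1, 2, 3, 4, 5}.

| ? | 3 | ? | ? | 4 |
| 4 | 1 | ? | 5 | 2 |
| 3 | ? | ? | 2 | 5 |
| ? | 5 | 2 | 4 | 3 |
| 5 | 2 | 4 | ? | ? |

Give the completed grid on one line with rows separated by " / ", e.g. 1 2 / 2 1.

2 3 5 1 4 / 4 1 3 5 2 / 3 4 1 2 5 / 1 5 2 4 3 / 5 2 4 3 1

row 1 has {3,4}; column 4 has {2,4,5} — only 1 is left for (r1,c4).
row 2 has {1,2,4,5}; column 3 has {2,4} — only 3 is left for (r2,c3).
row 3 has {2,3,5}; column 2 has {1,2,3,5} — only 4 is left for (r3,c2).
row 3 has {2,3,4,5}; column 3 has {2,3,4} — only 1 is left for (r3,c3).
row 4 has {2,3,4,5}; column 1 has {3,4,5} — only 1 is left for (r4,c1).
row 5 has {2,4,5}; column 4 has {1,2,4,5} — only 3 is left for (r5,c4).
row 5 has {2,3,4,5}; column 5 has {2,3,4,5} — only 1 is left for (r5,c5).
row 1 has {1,3,4}; column 1 has {1,3,4,5} — only 2 is left for (r1,c1).
row 1 has {1,2,3,4}; column 3 has {1,2,3,4} — only 5 is left for (r1,c3).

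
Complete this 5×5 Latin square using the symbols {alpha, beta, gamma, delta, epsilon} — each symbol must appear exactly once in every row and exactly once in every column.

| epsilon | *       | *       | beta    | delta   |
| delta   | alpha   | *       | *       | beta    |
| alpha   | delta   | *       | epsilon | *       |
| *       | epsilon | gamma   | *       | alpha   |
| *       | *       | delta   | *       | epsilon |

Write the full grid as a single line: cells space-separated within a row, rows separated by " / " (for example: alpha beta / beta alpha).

Cell (r1,c2): row 1 has {beta,delta,epsilon}; column 2 has {alpha,delta,epsilon} → gamma.
Cell (r1,c3): row 1 has {beta,gamma,delta,epsilon}; column 3 has {gamma,delta} → alpha.
Cell (r2,c3): row 2 has {alpha,beta,delta}; column 3 has {alpha,gamma,delta} → epsilon.
Cell (r2,c4): row 2 has {alpha,beta,delta,epsilon}; column 4 has {beta,epsilon} → gamma.
Cell (r3,c3): row 3 has {alpha,delta,epsilon}; column 3 has {alpha,gamma,delta,epsilon} → beta.
Cell (r3,c5): row 3 has {alpha,beta,delta,epsilon}; column 5 has {alpha,beta,delta,epsilon} → gamma.
Cell (r4,c1): row 4 has {alpha,gamma,epsilon}; column 1 has {alpha,delta,epsilon} → beta.
Cell (r4,c4): row 4 has {alpha,beta,gamma,epsilon}; column 4 has {beta,gamma,epsilon} → delta.
Cell (r5,c1): row 5 has {delta,epsilon}; column 1 has {alpha,beta,delta,epsilon} → gamma.
Cell (r5,c2): row 5 has {gamma,delta,epsilon}; column 2 has {alpha,gamma,delta,epsilon} → beta.
Cell (r5,c4): row 5 has {beta,gamma,delta,epsilon}; column 4 has {beta,gamma,delta,epsilon} → alpha.

epsilon gamma alpha beta delta / delta alpha epsilon gamma beta / alpha delta beta epsilon gamma / beta epsilon gamma delta alpha / gamma beta delta alpha epsilon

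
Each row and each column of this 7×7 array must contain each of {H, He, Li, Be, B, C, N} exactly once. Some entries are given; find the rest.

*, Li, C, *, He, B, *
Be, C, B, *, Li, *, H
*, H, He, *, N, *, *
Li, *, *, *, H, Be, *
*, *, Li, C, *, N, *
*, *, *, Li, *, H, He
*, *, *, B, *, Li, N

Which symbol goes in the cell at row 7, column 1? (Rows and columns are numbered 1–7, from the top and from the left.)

He

(r1,c7) = Be
(r2,c6) = He
(r3,c4) = Be
(r3,c6) = C
(r4,c3) = N
(r4,c4) = He
(r5,c7) = B
(r6,c3) = Be
(r7,c3) = H
(r2,c4) = N
(r3,c1) = B
(r3,c7) = Li
(r4,c2) = B
(r4,c7) = C
(r5,c5) = Be
(r6,c2) = N
(r7,c5) = C
(r1,c4) = H
(r5,c2) = He
(r6,c1) = C
(r6,c5) = B
(r7,c1) = He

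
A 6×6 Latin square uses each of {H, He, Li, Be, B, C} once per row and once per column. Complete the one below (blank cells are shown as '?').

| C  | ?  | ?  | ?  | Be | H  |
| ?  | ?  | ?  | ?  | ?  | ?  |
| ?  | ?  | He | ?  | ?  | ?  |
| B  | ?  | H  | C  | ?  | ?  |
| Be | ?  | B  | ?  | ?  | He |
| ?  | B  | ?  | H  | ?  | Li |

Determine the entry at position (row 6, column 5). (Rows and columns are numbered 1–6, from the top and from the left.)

C

At row 1, column 3: row 1 has {H,Be,C}; column 3 has {H,He,B}; that leaves Li.
At row 4, column 6: row 4 has {H,B,C}; column 6 has {H,He,Li}; that leaves Be.
At row 5, column 4: row 5 has {He,Be,B}; column 4 has {H,C}; that leaves Li.
At row 6, column 1: row 6 has {H,Li,B}; column 1 has {Be,B,C}; that leaves He.
At row 6, column 5: row 6 has {H,He,Li,B}; column 5 has {Be}; that leaves C.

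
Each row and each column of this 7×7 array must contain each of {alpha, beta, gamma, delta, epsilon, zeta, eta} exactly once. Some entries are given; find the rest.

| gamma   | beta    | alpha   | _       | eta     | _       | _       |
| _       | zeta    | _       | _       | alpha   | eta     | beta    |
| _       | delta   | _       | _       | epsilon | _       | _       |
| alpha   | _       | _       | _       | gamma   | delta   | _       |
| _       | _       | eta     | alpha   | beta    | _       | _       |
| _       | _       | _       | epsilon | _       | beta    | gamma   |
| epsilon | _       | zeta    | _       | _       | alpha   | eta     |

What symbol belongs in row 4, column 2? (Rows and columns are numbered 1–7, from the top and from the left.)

Cell (r2,c1): row 2 has {alpha,beta,zeta,eta}; column 1 has {alpha,gamma,epsilon} → delta.
Cell (r2,c4): row 2 has {alpha,beta,delta,zeta,eta}; column 4 has {alpha,epsilon} → gamma.
Cell (r5,c1): row 5 has {alpha,beta,eta}; column 1 has {alpha,gamma,delta,epsilon} → zeta.
Cell (r6,c1): row 6 has {beta,gamma,epsilon}; column 1 has {alpha,gamma,delta,epsilon,zeta} → eta.
Cell (r6,c2): row 6 has {beta,gamma,epsilon,eta}; column 2 has {beta,delta,zeta} → alpha.
Cell (r6,c3): row 6 has {alpha,beta,gamma,epsilon,eta}; column 3 has {alpha,zeta,eta} → delta.
Cell (r6,c5): row 6 has {alpha,beta,gamma,delta,epsilon,eta}; column 5 has {alpha,beta,gamma,epsilon,eta} → zeta.
Cell (r7,c2): row 7 has {alpha,epsilon,zeta,eta}; column 2 has {alpha,beta,delta,zeta} → gamma.
Cell (r7,c5): row 7 has {alpha,gamma,epsilon,zeta,eta}; column 5 has {alpha,beta,gamma,epsilon,zeta,eta} → delta.
Cell (r2,c3): row 2 has {alpha,beta,gamma,delta,zeta,eta}; column 3 has {alpha,delta,zeta,eta} → epsilon.
Cell (r3,c1): row 3 has {delta,epsilon}; column 1 has {alpha,gamma,delta,epsilon,zeta,eta} → beta.
Cell (r3,c3): row 3 has {beta,delta,epsilon}; column 3 has {alpha,delta,epsilon,zeta,eta} → gamma.
Cell (r3,c6): row 3 has {beta,gamma,delta,epsilon}; column 6 has {alpha,beta,delta,eta} → zeta.
Cell (r3,c7): row 3 has {beta,gamma,delta,epsilon,zeta}; column 7 has {beta,gamma,eta} → alpha.
Cell (r4,c3): row 4 has {alpha,gamma,delta}; column 3 has {alpha,gamma,delta,epsilon,zeta,eta} → beta.
Cell (r5,c2): row 5 has {alpha,beta,zeta,eta}; column 2 has {alpha,beta,gamma,delta,zeta} → epsilon.
Cell (r5,c6): row 5 has {alpha,beta,epsilon,zeta,eta}; column 6 has {alpha,beta,delta,zeta,eta} → gamma.
Cell (r5,c7): row 5 has {alpha,beta,gamma,epsilon,zeta,eta}; column 7 has {alpha,beta,gamma,eta} → delta.
Cell (r7,c4): row 7 has {alpha,gamma,delta,epsilon,zeta,eta}; column 4 has {alpha,gamma,epsilon} → beta.
Cell (r1,c6): row 1 has {alpha,beta,gamma,eta}; column 6 has {alpha,beta,gamma,delta,zeta,eta} → epsilon.
Cell (r1,c7): row 1 has {alpha,beta,gamma,epsilon,eta}; column 7 has {alpha,beta,gamma,delta,eta} → zeta.
Cell (r3,c4): row 3 has {alpha,beta,gamma,delta,epsilon,zeta}; column 4 has {alpha,beta,gamma,epsilon} → eta.
Cell (r4,c2): row 4 has {alpha,beta,gamma,delta}; column 2 has {alpha,beta,gamma,delta,epsilon,zeta} → eta.

eta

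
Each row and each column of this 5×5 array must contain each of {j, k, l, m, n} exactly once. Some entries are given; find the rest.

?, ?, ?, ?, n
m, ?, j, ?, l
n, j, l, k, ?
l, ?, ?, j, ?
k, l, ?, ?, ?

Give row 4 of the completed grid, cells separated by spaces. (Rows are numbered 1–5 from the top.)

l n m j k

At row 1, column 1: row 1 has {n}; column 1 has {k,l,m,n}; that leaves j.
At row 2, column 4: row 2 has {j,l,m}; column 4 has {j,k}; that leaves n.
At row 3, column 5: row 3 has {j,k,l,n}; column 5 has {l,n}; that leaves m.
At row 4, column 5: row 4 has {j,l}; column 5 has {l,m,n}; that leaves k.
At row 5, column 4: row 5 has {k,l}; column 4 has {j,k,n}; that leaves m.
At row 5, column 5: row 5 has {k,l,m}; column 5 has {k,l,m,n}; that leaves j.
At row 1, column 4: row 1 has {j,n}; column 4 has {j,k,m,n}; that leaves l.
At row 2, column 2: row 2 has {j,l,m,n}; column 2 has {j,l}; that leaves k.
At row 5, column 3: row 5 has {j,k,l,m}; column 3 has {j,l}; that leaves n.
At row 1, column 2: row 1 has {j,l,n}; column 2 has {j,k,l}; that leaves m.
At row 1, column 3: row 1 has {j,l,m,n}; column 3 has {j,l,n}; that leaves k.
At row 4, column 2: row 4 has {j,k,l}; column 2 has {j,k,l,m}; that leaves n.
At row 4, column 3: row 4 has {j,k,l,n}; column 3 has {j,k,l,n}; that leaves m.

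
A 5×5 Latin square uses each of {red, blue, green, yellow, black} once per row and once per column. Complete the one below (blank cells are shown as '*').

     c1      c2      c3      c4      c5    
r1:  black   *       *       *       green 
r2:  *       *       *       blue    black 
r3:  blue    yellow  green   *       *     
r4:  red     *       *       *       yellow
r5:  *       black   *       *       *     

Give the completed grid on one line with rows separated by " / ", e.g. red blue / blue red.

black red blue yellow green / yellow green red blue black / blue yellow green black red / red blue black green yellow / green black yellow red blue

(r3,c5) = red
(r5,c5) = blue
(r3,c4) = black
(r4,c4) = green
(r4,c2) = blue
(r4,c3) = black
(r1,c2) = red
(r1,c4) = yellow
(r2,c2) = green
(r5,c4) = red
(r1,c3) = blue
(r2,c1) = yellow
(r2,c3) = red
(r5,c1) = green
(r5,c3) = yellow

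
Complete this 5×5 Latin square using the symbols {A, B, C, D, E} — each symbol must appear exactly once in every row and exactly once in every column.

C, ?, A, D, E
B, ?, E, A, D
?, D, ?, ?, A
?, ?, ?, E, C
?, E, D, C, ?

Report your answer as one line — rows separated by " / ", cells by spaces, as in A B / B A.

At row 1, column 2: row 1 has {A,C,D,E}; column 2 has {D,E}; that leaves B.
At row 2, column 2: row 2 has {A,B,D,E}; column 2 has {B,D,E}; that leaves C.
At row 3, column 1: row 3 has {A,D}; column 1 has {B,C}; that leaves E.
At row 3, column 4: row 3 has {A,D,E}; column 4 has {A,C,D,E}; that leaves B.
At row 4, column 2: row 4 has {C,E}; column 2 has {B,C,D,E}; that leaves A.
At row 4, column 3: row 4 has {A,C,E}; column 3 has {A,D,E}; that leaves B.
At row 5, column 1: row 5 has {C,D,E}; column 1 has {B,C,E}; that leaves A.
At row 5, column 5: row 5 has {A,C,D,E}; column 5 has {A,C,D,E}; that leaves B.
At row 3, column 3: row 3 has {A,B,D,E}; column 3 has {A,B,D,E}; that leaves C.
At row 4, column 1: row 4 has {A,B,C,E}; column 1 has {A,B,C,E}; that leaves D.

C B A D E / B C E A D / E D C B A / D A B E C / A E D C B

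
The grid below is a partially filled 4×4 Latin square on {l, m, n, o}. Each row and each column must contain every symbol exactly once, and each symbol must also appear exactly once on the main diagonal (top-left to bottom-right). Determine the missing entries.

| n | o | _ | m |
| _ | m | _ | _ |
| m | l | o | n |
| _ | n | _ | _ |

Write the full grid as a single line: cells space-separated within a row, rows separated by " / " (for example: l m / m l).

n o l m / l m n o / m l o n / o n m l

(r1,c3): row 1 has {m,n,o}; column 3 has {o}, so it must be l.
(r2,c3): row 2 has {m}; column 3 has {l,o}, so it must be n.
(r4,c3): row 4 has {n}; column 3 has {l,n,o}, so it must be m.
(r4,c4): row 4 has {m,n}; column 4 has {m,n}; the diagonal has {m,n,o}, so it must be l.
(r2,c4): row 2 has {m,n}; column 4 has {l,m,n}, so it must be o.
(r4,c1): row 4 has {l,m,n}; column 1 has {m,n}, so it must be o.
(r2,c1): row 2 has {m,n,o}; column 1 has {m,n,o}, so it must be l.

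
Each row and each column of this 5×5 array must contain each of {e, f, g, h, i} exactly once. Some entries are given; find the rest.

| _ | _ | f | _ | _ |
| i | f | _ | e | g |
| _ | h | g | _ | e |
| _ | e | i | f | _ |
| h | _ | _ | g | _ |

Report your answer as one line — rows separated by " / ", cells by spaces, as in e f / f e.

(r2,c3): row 2 has {e,f,g,i}; column 3 has {f,g,i}, so it must be h.
(r3,c1): row 3 has {e,g,h}; column 1 has {h,i}, so it must be f.
(r3,c4): row 3 has {e,f,g,h}; column 4 has {e,f,g}, so it must be i.
(r4,c1): row 4 has {e,f,i}; column 1 has {f,h,i}, so it must be g.
(r4,c5): row 4 has {e,f,g,i}; column 5 has {e,g}, so it must be h.
(r5,c2): row 5 has {g,h}; column 2 has {e,f,h}, so it must be i.
(r5,c3): row 5 has {g,h,i}; column 3 has {f,g,h,i}, so it must be e.
(r5,c5): row 5 has {e,g,h,i}; column 5 has {e,g,h}, so it must be f.
(r1,c1): row 1 has {f}; column 1 has {f,g,h,i}, so it must be e.
(r1,c2): row 1 has {e,f}; column 2 has {e,f,h,i}, so it must be g.
(r1,c4): row 1 has {e,f,g}; column 4 has {e,f,g,i}, so it must be h.
(r1,c5): row 1 has {e,f,g,h}; column 5 has {e,f,g,h}, so it must be i.

e g f h i / i f h e g / f h g i e / g e i f h / h i e g f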